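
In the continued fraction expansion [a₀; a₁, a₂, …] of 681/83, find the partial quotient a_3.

⌊681/83⌋ = 8, remainder 17
⌊83/17⌋ = 4, remainder 15
⌊17/15⌋ = 1, remainder 2
⌊15/2⌋ = 7, remainder 1

7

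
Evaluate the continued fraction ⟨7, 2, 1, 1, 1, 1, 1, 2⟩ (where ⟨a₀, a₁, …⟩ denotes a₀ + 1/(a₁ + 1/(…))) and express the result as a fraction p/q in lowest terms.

406/55

Start with 2.
1 + 1/(2/1) = 1 + 1/2 = 3/2
1 + 1/(3/2) = 1 + 2/3 = 5/3
1 + 1/(5/3) = 1 + 3/5 = 8/5
1 + 1/(8/5) = 1 + 5/8 = 13/8
1 + 1/(13/8) = 1 + 8/13 = 21/13
2 + 1/(21/13) = 2 + 13/21 = 55/21
7 + 1/(55/21) = 7 + 21/55 = 406/55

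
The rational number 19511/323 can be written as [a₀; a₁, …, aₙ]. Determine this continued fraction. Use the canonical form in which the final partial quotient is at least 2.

Run the Euclidean algorithm, recording each quotient:
19511 = 60·323 + 131, so a_0 = 60
323 = 2·131 + 61, so a_1 = 2
131 = 2·61 + 9, so a_2 = 2
61 = 6·9 + 7, so a_3 = 6
9 = 1·7 + 2, so a_4 = 1
7 = 3·2 + 1, so a_5 = 3
2 = 2·1 + 0, so a_6 = 2

[60; 2, 2, 6, 1, 3, 2]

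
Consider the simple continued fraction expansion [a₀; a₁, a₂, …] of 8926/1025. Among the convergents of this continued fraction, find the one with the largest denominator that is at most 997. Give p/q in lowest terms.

a_0 = 8: 8/1  (≤ bound)
a_1 = 1: 9/1  (≤ bound)
a_2 = 2: 26/3  (≤ bound)
a_3 = 2: 61/7  (≤ bound)
a_4 = 2: 148/17  (≤ bound)
a_5 = 1: 209/24  (≤ bound)
a_6 = 42: 8926/1025  (> 997, stop)

209/24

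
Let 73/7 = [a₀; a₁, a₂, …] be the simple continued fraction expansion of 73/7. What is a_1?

2

73 = 10·7 + 3, so a_0 = 10
7 = 2·3 + 1, so a_1 = 2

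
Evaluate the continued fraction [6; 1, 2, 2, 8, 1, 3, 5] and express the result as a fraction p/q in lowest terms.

a_0 = 6: 6/1
a_1 = 1: 7/1
a_2 = 2: 20/3
a_3 = 2: 47/7
a_4 = 8: 396/59
a_5 = 1: 443/66
a_6 = 3: 1725/257
a_7 = 5: 9068/1351

9068/1351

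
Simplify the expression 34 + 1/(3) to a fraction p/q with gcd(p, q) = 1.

Start with 3.
34 + 1/(3/1) = 34 + 1/3 = 103/3

103/3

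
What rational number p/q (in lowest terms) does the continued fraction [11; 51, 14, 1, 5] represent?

a_0 = 11: 11/1
a_1 = 51: 562/51
a_2 = 14: 7879/715
a_3 = 1: 8441/766
a_4 = 5: 50084/4545

50084/4545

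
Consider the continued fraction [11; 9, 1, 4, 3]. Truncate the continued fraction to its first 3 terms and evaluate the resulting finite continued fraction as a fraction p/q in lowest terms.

111/10

Start with 1.
9 + 1/(1/1) = 9 + 1/1 = 10/1
11 + 1/(10/1) = 11 + 1/10 = 111/10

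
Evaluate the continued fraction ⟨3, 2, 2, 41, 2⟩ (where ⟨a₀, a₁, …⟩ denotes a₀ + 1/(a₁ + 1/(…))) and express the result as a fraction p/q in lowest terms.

Start with 2.
41 + 1/(2/1) = 41 + 1/2 = 83/2
2 + 1/(83/2) = 2 + 2/83 = 168/83
2 + 1/(168/83) = 2 + 83/168 = 419/168
3 + 1/(419/168) = 3 + 168/419 = 1425/419

1425/419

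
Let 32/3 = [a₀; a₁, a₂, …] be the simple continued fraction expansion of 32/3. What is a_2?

2

⌊32/3⌋ = 10, remainder 2
⌊3/2⌋ = 1, remainder 1
⌊2/1⌋ = 2, remainder 0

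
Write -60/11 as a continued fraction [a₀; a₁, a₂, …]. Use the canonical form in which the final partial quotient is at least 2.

Repeatedly divide and take the remainder:
-60 ÷ 11 → quotient -6, remainder 6
11 ÷ 6 → quotient 1, remainder 5
6 ÷ 5 → quotient 1, remainder 1
5 ÷ 1 → quotient 5, remainder 0

[-6; 1, 1, 5]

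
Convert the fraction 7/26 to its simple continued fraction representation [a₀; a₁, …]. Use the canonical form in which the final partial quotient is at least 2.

Repeatedly divide and take the remainder:
⌊7/26⌋ = 0, remainder 7
⌊26/7⌋ = 3, remainder 5
⌊7/5⌋ = 1, remainder 2
⌊5/2⌋ = 2, remainder 1
⌊2/1⌋ = 2, remainder 0

[0; 3, 1, 2, 2]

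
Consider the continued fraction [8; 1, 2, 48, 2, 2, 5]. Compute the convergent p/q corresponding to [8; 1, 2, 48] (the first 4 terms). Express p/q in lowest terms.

a_0 = 8: 8/1
a_1 = 1: 9/1
a_2 = 2: 26/3
a_3 = 48: 1257/145

1257/145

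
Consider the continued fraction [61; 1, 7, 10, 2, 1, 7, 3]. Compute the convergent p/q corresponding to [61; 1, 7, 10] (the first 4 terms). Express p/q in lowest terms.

Start with 10.
7 + 1/(10/1) = 7 + 1/10 = 71/10
1 + 1/(71/10) = 1 + 10/71 = 81/71
61 + 1/(81/71) = 61 + 71/81 = 5012/81

5012/81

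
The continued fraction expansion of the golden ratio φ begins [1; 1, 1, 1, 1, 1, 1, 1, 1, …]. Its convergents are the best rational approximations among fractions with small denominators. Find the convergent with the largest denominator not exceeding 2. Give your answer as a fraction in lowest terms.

3/2

List convergents until the denominator exceeds the bound:
a_0 = 1: 1/1  (≤ bound)
a_1 = 1: 2/1  (≤ bound)
a_2 = 1: 3/2  (≤ bound)
a_3 = 1: 5/3  (> 2, stop)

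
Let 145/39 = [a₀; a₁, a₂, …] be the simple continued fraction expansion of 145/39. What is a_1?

1

Repeatedly divide and take the remainder:
145 ÷ 39 → quotient 3, remainder 28
39 ÷ 28 → quotient 1, remainder 11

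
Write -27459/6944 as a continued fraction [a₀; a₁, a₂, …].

[-4; 21, 1, 9, 1, 1, 3, 4]

Apply division with remainder until the remainder is 0:
-27459 = -4·6944 + 317, so a_0 = -4
6944 = 21·317 + 287, so a_1 = 21
317 = 1·287 + 30, so a_2 = 1
287 = 9·30 + 17, so a_3 = 9
30 = 1·17 + 13, so a_4 = 1
17 = 1·13 + 4, so a_5 = 1
13 = 3·4 + 1, so a_6 = 3
4 = 4·1 + 0, so a_7 = 4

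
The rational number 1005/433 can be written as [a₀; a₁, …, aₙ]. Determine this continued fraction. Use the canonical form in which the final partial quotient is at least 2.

[2; 3, 8, 1, 2, 5]

Run the Euclidean algorithm, recording each quotient:
1005 ÷ 433 → quotient 2, remainder 139
433 ÷ 139 → quotient 3, remainder 16
139 ÷ 16 → quotient 8, remainder 11
16 ÷ 11 → quotient 1, remainder 5
11 ÷ 5 → quotient 2, remainder 1
5 ÷ 1 → quotient 5, remainder 0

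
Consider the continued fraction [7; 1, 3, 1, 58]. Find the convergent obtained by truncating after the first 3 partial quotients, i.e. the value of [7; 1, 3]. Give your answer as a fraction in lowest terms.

a_0 = 7: 7/1
a_1 = 1: 8/1
a_2 = 3: 31/4

31/4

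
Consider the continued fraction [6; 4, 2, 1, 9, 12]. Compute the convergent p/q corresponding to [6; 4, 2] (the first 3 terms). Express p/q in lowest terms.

Use the convergent recurrence hₖ = aₖ·hₖ₋₁ + hₖ₋₂ (and likewise for the denominators kₖ):
a_0 = 6: 6/1
a_1 = 4: 25/4
a_2 = 2: 56/9

56/9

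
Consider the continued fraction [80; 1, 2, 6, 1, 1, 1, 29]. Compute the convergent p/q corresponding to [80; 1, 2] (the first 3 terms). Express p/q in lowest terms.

a_0 = 80: 80/1
a_1 = 1: 81/1
a_2 = 2: 242/3

242/3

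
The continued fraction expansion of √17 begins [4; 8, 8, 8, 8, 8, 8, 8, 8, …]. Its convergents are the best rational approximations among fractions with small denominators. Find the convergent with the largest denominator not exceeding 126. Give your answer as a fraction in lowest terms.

268/65

a_0 = 4: 4/1  (≤ bound)
a_1 = 8: 33/8  (≤ bound)
a_2 = 8: 268/65  (≤ bound)
a_3 = 8: 2177/528  (> 126, stop)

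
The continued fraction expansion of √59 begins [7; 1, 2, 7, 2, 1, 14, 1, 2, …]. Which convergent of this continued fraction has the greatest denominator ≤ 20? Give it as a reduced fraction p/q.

23/3

List convergents until the denominator exceeds the bound:
a_0 = 7: 7/1  (≤ bound)
a_1 = 1: 8/1  (≤ bound)
a_2 = 2: 23/3  (≤ bound)
a_3 = 7: 169/22  (> 20, stop)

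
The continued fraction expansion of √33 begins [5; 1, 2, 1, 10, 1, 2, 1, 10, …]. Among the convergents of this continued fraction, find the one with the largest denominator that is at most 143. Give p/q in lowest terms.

787/137

a_0 = 5: 5/1  (≤ bound)
a_1 = 1: 6/1  (≤ bound)
a_2 = 2: 17/3  (≤ bound)
a_3 = 1: 23/4  (≤ bound)
a_4 = 10: 247/43  (≤ bound)
a_5 = 1: 270/47  (≤ bound)
a_6 = 2: 787/137  (≤ bound)
a_7 = 1: 1057/184  (> 143, stop)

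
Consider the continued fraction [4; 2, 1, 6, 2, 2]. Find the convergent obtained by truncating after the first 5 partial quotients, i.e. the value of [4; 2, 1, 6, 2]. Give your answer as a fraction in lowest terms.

Build up convergents one term at a time:
a_0 = 4: 4/1
a_1 = 2: 9/2
a_2 = 1: 13/3
a_3 = 6: 87/20
a_4 = 2: 187/43

187/43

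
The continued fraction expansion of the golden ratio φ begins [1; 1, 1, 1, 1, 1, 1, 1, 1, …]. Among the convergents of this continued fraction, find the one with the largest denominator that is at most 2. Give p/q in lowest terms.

a_0 = 1: 1/1  (≤ bound)
a_1 = 1: 2/1  (≤ bound)
a_2 = 1: 3/2  (≤ bound)
a_3 = 1: 5/3  (> 2, stop)

3/2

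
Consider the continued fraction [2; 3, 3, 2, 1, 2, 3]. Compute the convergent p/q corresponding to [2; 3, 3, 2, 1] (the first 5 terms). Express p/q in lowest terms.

Starting at the tail and folding back:
Start with 1.
2 + 1/(1/1) = 2 + 1/1 = 3/1
3 + 1/(3/1) = 3 + 1/3 = 10/3
3 + 1/(10/3) = 3 + 3/10 = 33/10
2 + 1/(33/10) = 2 + 10/33 = 76/33

76/33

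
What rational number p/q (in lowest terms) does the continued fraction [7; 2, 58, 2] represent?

1769/236

Build up convergents one term at a time:
a_0 = 7: 7/1
a_1 = 2: 15/2
a_2 = 58: 877/117
a_3 = 2: 1769/236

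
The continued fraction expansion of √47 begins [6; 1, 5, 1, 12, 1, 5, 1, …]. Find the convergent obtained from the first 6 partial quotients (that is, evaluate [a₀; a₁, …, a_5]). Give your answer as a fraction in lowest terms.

Use the convergent recurrence hₖ = aₖ·hₖ₋₁ + hₖ₋₂ (and likewise for the denominators kₖ):
a_0 = 6: 6/1
a_1 = 1: 7/1
a_2 = 5: 41/6
a_3 = 1: 48/7
a_4 = 12: 617/90
a_5 = 1: 665/97

665/97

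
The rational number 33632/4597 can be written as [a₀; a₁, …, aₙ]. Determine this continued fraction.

Repeatedly divide and take the remainder:
33632 ÷ 4597 → quotient 7, remainder 1453
4597 ÷ 1453 → quotient 3, remainder 238
1453 ÷ 238 → quotient 6, remainder 25
238 ÷ 25 → quotient 9, remainder 13
25 ÷ 13 → quotient 1, remainder 12
13 ÷ 12 → quotient 1, remainder 1
12 ÷ 1 → quotient 12, remainder 0

[7; 3, 6, 9, 1, 1, 12]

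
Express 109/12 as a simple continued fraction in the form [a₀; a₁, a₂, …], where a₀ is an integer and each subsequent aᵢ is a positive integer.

109 ÷ 12 → quotient 9, remainder 1
12 ÷ 1 → quotient 12, remainder 0

[9; 12]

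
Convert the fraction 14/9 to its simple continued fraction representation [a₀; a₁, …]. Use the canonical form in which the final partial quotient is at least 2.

Run the Euclidean algorithm, recording each quotient:
14 ÷ 9 → quotient 1, remainder 5
9 ÷ 5 → quotient 1, remainder 4
5 ÷ 4 → quotient 1, remainder 1
4 ÷ 1 → quotient 4, remainder 0

[1; 1, 1, 4]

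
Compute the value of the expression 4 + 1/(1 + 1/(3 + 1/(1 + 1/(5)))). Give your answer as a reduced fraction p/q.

139/29

a_0 = 4: 4/1
a_1 = 1: 5/1
a_2 = 3: 19/4
a_3 = 1: 24/5
a_4 = 5: 139/29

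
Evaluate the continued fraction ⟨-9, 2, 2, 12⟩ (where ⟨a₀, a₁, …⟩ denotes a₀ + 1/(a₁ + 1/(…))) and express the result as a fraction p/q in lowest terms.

Work from the innermost term outward:
Start with 12.
2 + 1/(12/1) = 2 + 1/12 = 25/12
2 + 1/(25/12) = 2 + 12/25 = 62/25
-9 + 1/(62/25) = -9 + 25/62 = -533/62

-533/62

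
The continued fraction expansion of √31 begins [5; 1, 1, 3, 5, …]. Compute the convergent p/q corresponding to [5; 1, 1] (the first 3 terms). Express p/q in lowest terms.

Starting at the tail and folding back:
Start with 1.
1 + 1/(1/1) = 1 + 1/1 = 2/1
5 + 1/(2/1) = 5 + 1/2 = 11/2

11/2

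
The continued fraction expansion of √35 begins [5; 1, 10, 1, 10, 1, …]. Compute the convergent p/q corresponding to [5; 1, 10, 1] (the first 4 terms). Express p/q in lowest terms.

Start with 1.
10 + 1/(1/1) = 10 + 1/1 = 11/1
1 + 1/(11/1) = 1 + 1/11 = 12/11
5 + 1/(12/11) = 5 + 11/12 = 71/12

71/12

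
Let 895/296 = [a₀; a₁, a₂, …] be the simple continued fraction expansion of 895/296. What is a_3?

895 = 3·296 + 7, so a_0 = 3
296 = 42·7 + 2, so a_1 = 42
7 = 3·2 + 1, so a_2 = 3
2 = 2·1 + 0, so a_3 = 2

2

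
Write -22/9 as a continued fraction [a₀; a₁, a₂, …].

[-3; 1, 1, 4]

-22 ÷ 9 → quotient -3, remainder 5
9 ÷ 5 → quotient 1, remainder 4
5 ÷ 4 → quotient 1, remainder 1
4 ÷ 1 → quotient 4, remainder 0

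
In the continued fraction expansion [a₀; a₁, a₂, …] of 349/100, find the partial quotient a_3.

2

⌊349/100⌋ = 3, remainder 49
⌊100/49⌋ = 2, remainder 2
⌊49/2⌋ = 24, remainder 1
⌊2/1⌋ = 2, remainder 0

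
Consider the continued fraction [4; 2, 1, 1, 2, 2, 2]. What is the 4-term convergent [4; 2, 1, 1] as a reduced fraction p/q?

22/5

Compute successive convergents:
a_0 = 4: 4/1
a_1 = 2: 9/2
a_2 = 1: 13/3
a_3 = 1: 22/5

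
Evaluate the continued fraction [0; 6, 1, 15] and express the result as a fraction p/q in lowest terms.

a_0 = 0: 0/1
a_1 = 6: 1/6
a_2 = 1: 1/7
a_3 = 15: 16/111

16/111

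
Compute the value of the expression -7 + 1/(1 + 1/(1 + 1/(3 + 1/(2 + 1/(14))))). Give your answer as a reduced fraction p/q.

-1487/231

Work from the innermost term outward:
Start with 14.
2 + 1/(14/1) = 2 + 1/14 = 29/14
3 + 1/(29/14) = 3 + 14/29 = 101/29
1 + 1/(101/29) = 1 + 29/101 = 130/101
1 + 1/(130/101) = 1 + 101/130 = 231/130
-7 + 1/(231/130) = -7 + 130/231 = -1487/231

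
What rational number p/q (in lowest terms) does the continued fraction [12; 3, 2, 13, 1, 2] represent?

3637/296

Collapse the nested fraction from the inside out:
Start with 2.
1 + 1/(2/1) = 1 + 1/2 = 3/2
13 + 1/(3/2) = 13 + 2/3 = 41/3
2 + 1/(41/3) = 2 + 3/41 = 85/41
3 + 1/(85/41) = 3 + 41/85 = 296/85
12 + 1/(296/85) = 12 + 85/296 = 3637/296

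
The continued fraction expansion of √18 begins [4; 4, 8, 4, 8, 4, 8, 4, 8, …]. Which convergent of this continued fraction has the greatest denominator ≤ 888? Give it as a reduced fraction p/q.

List convergents until the denominator exceeds the bound:
a_0 = 4: 4/1  (≤ bound)
a_1 = 4: 17/4  (≤ bound)
a_2 = 8: 140/33  (≤ bound)
a_3 = 4: 577/136  (≤ bound)
a_4 = 8: 4756/1121  (> 888, stop)

577/136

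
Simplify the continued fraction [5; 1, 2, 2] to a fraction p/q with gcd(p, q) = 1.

Starting at the tail and folding back:
Start with 2.
2 + 1/(2/1) = 2 + 1/2 = 5/2
1 + 1/(5/2) = 1 + 2/5 = 7/5
5 + 1/(7/5) = 5 + 5/7 = 40/7

40/7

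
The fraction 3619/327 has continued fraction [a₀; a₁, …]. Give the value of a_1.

3619 = 11·327 + 22, so a_0 = 11
327 = 14·22 + 19, so a_1 = 14

14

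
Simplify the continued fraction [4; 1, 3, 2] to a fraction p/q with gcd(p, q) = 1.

43/9

Collapse the nested fraction from the inside out:
Start with 2.
3 + 1/(2/1) = 3 + 1/2 = 7/2
1 + 1/(7/2) = 1 + 2/7 = 9/7
4 + 1/(9/7) = 4 + 7/9 = 43/9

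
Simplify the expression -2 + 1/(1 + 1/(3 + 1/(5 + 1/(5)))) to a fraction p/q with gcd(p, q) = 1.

-135/109

Start with 5.
5 + 1/(5/1) = 5 + 1/5 = 26/5
3 + 1/(26/5) = 3 + 5/26 = 83/26
1 + 1/(83/26) = 1 + 26/83 = 109/83
-2 + 1/(109/83) = -2 + 83/109 = -135/109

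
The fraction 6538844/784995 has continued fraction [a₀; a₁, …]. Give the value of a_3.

33

6538844 = 8·784995 + 258884, so a_0 = 8
784995 = 3·258884 + 8343, so a_1 = 3
258884 = 31·8343 + 251, so a_2 = 31
8343 = 33·251 + 60, so a_3 = 33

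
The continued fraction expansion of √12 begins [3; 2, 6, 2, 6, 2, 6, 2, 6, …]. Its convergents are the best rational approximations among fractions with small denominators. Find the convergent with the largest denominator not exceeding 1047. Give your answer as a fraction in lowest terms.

a_0 = 3: 3/1  (≤ bound)
a_1 = 2: 7/2  (≤ bound)
a_2 = 6: 45/13  (≤ bound)
a_3 = 2: 97/28  (≤ bound)
a_4 = 6: 627/181  (≤ bound)
a_5 = 2: 1351/390  (≤ bound)
a_6 = 6: 8733/2521  (> 1047, stop)

1351/390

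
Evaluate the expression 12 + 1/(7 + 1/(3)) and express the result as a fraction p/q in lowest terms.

267/22

a_0 = 12: 12/1
a_1 = 7: 85/7
a_2 = 3: 267/22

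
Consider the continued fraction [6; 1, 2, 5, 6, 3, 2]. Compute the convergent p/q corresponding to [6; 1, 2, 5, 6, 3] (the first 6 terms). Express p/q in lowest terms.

a_0 = 6: 6/1
a_1 = 1: 7/1
a_2 = 2: 20/3
a_3 = 5: 107/16
a_4 = 6: 662/99
a_5 = 3: 2093/313

2093/313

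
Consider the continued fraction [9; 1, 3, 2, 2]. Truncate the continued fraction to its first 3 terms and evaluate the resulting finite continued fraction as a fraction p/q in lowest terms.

a_0 = 9: 9/1
a_1 = 1: 10/1
a_2 = 3: 39/4

39/4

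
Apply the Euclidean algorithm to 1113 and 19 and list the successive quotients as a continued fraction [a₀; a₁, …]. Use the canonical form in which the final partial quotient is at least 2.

Repeatedly divide and take the remainder:
1113 = 58·19 + 11, so a_0 = 58
19 = 1·11 + 8, so a_1 = 1
11 = 1·8 + 3, so a_2 = 1
8 = 2·3 + 2, so a_3 = 2
3 = 1·2 + 1, so a_4 = 1
2 = 2·1 + 0, so a_5 = 2

[58; 1, 1, 2, 1, 2]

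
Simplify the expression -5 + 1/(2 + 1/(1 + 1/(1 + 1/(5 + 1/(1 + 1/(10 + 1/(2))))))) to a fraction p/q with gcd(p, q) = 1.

-3450/749

a_0 = -5: -5/1
a_1 = 2: -9/2
a_2 = 1: -14/3
a_3 = 1: -23/5
a_4 = 5: -129/28
a_5 = 1: -152/33
a_6 = 10: -1649/358
a_7 = 2: -3450/749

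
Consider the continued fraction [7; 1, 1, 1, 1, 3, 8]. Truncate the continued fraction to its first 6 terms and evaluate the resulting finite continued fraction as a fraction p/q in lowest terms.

a_0 = 7: 7/1
a_1 = 1: 8/1
a_2 = 1: 15/2
a_3 = 1: 23/3
a_4 = 1: 38/5
a_5 = 3: 137/18

137/18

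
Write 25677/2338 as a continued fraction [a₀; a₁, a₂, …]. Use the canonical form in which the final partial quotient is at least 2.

[10; 1, 56, 41]

Run the Euclidean algorithm, recording each quotient:
⌊25677/2338⌋ = 10, remainder 2297
⌊2338/2297⌋ = 1, remainder 41
⌊2297/41⌋ = 56, remainder 1
⌊41/1⌋ = 41, remainder 0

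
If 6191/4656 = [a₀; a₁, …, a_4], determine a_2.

30

6191 ÷ 4656 → quotient 1, remainder 1535
4656 ÷ 1535 → quotient 3, remainder 51
1535 ÷ 51 → quotient 30, remainder 5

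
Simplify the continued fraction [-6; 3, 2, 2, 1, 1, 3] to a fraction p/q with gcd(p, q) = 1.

-839/147

Use the convergent recurrence hₖ = aₖ·hₖ₋₁ + hₖ₋₂ (and likewise for the denominators kₖ):
a_0 = -6: -6/1
a_1 = 3: -17/3
a_2 = 2: -40/7
a_3 = 2: -97/17
a_4 = 1: -137/24
a_5 = 1: -234/41
a_6 = 3: -839/147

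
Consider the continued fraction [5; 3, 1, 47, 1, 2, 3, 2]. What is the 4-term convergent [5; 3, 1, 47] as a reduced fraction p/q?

Start with 47.
1 + 1/(47/1) = 1 + 1/47 = 48/47
3 + 1/(48/47) = 3 + 47/48 = 191/48
5 + 1/(191/48) = 5 + 48/191 = 1003/191

1003/191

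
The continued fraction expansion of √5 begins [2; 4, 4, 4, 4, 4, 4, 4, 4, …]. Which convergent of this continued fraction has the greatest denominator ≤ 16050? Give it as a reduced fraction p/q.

a_0 = 2: 2/1  (≤ bound)
a_1 = 4: 9/4  (≤ bound)
a_2 = 4: 38/17  (≤ bound)
a_3 = 4: 161/72  (≤ bound)
a_4 = 4: 682/305  (≤ bound)
a_5 = 4: 2889/1292  (≤ bound)
a_6 = 4: 12238/5473  (≤ bound)
a_7 = 4: 51841/23184  (> 16050, stop)

12238/5473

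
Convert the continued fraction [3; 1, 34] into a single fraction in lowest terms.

a_0 = 3: 3/1
a_1 = 1: 4/1
a_2 = 34: 139/35

139/35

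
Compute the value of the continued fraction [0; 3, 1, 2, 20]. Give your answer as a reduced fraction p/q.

a_0 = 0: 0/1
a_1 = 3: 1/3
a_2 = 1: 1/4
a_3 = 2: 3/11
a_4 = 20: 61/224

61/224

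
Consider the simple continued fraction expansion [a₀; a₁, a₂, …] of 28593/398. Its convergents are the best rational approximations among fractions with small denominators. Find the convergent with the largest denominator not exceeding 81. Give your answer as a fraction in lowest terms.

1365/19

a_0 = 71: 71/1  (≤ bound)
a_1 = 1: 72/1  (≤ bound)
a_2 = 5: 431/6  (≤ bound)
a_3 = 3: 1365/19  (≤ bound)
a_4 = 6: 8621/120  (> 81, stop)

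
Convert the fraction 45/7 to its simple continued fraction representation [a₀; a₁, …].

[6; 2, 3]

Apply division with remainder until the remainder is 0:
⌊45/7⌋ = 6, remainder 3
⌊7/3⌋ = 2, remainder 1
⌊3/1⌋ = 3, remainder 0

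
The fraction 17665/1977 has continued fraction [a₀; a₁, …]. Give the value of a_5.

17665 = 8·1977 + 1849, so a_0 = 8
1977 = 1·1849 + 128, so a_1 = 1
1849 = 14·128 + 57, so a_2 = 14
128 = 2·57 + 14, so a_3 = 2
57 = 4·14 + 1, so a_4 = 4
14 = 14·1 + 0, so a_5 = 14

14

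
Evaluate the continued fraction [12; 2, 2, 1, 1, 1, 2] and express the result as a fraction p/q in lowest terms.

Start with 2.
1 + 1/(2/1) = 1 + 1/2 = 3/2
1 + 1/(3/2) = 1 + 2/3 = 5/3
1 + 1/(5/3) = 1 + 3/5 = 8/5
2 + 1/(8/5) = 2 + 5/8 = 21/8
2 + 1/(21/8) = 2 + 8/21 = 50/21
12 + 1/(50/21) = 12 + 21/50 = 621/50

621/50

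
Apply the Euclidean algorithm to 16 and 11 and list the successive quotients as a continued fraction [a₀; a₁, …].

⌊16/11⌋ = 1, remainder 5
⌊11/5⌋ = 2, remainder 1
⌊5/1⌋ = 5, remainder 0

[1; 2, 5]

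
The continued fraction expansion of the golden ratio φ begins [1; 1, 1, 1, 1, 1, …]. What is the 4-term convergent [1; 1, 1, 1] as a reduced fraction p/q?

Start with 1.
1 + 1/(1/1) = 1 + 1/1 = 2/1
1 + 1/(2/1) = 1 + 1/2 = 3/2
1 + 1/(3/2) = 1 + 2/3 = 5/3

5/3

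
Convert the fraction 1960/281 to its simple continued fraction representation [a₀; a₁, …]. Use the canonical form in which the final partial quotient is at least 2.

[6; 1, 39, 7]

1960 ÷ 281 → quotient 6, remainder 274
281 ÷ 274 → quotient 1, remainder 7
274 ÷ 7 → quotient 39, remainder 1
7 ÷ 1 → quotient 7, remainder 0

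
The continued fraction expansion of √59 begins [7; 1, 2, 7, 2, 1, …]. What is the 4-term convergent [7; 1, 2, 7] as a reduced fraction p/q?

169/22

a_0 = 7: 7/1
a_1 = 1: 8/1
a_2 = 2: 23/3
a_3 = 7: 169/22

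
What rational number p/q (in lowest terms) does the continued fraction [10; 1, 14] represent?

Start with 14.
1 + 1/(14/1) = 1 + 1/14 = 15/14
10 + 1/(15/14) = 10 + 14/15 = 164/15

164/15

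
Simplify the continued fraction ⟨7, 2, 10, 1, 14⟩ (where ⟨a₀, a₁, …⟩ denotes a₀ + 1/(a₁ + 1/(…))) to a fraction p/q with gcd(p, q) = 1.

Start with 14.
1 + 1/(14/1) = 1 + 1/14 = 15/14
10 + 1/(15/14) = 10 + 14/15 = 164/15
2 + 1/(164/15) = 2 + 15/164 = 343/164
7 + 1/(343/164) = 7 + 164/343 = 2565/343

2565/343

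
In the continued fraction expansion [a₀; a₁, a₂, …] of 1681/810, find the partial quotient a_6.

1681 ÷ 810 → quotient 2, remainder 61
810 ÷ 61 → quotient 13, remainder 17
61 ÷ 17 → quotient 3, remainder 10
17 ÷ 10 → quotient 1, remainder 7
10 ÷ 7 → quotient 1, remainder 3
7 ÷ 3 → quotient 2, remainder 1
3 ÷ 1 → quotient 3, remainder 0

3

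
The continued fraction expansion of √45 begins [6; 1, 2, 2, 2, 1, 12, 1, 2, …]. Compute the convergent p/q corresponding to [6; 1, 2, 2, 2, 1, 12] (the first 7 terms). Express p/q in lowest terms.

Compute successive convergents:
a_0 = 6: 6/1
a_1 = 1: 7/1
a_2 = 2: 20/3
a_3 = 2: 47/7
a_4 = 2: 114/17
a_5 = 1: 161/24
a_6 = 12: 2046/305

2046/305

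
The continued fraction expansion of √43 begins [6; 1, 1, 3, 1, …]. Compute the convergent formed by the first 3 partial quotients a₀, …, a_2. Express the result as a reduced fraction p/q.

13/2

a_0 = 6: 6/1
a_1 = 1: 7/1
a_2 = 1: 13/2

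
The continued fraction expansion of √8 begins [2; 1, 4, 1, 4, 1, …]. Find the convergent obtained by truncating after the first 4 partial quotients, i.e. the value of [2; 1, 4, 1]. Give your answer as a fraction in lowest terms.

17/6

Build up convergents one term at a time:
a_0 = 2: 2/1
a_1 = 1: 3/1
a_2 = 4: 14/5
a_3 = 1: 17/6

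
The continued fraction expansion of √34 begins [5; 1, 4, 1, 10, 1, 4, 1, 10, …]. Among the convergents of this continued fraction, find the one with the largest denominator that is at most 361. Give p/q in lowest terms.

2035/349

List convergents until the denominator exceeds the bound:
a_0 = 5: 5/1  (≤ bound)
a_1 = 1: 6/1  (≤ bound)
a_2 = 4: 29/5  (≤ bound)
a_3 = 1: 35/6  (≤ bound)
a_4 = 10: 379/65  (≤ bound)
a_5 = 1: 414/71  (≤ bound)
a_6 = 4: 2035/349  (≤ bound)
a_7 = 1: 2449/420  (> 361, stop)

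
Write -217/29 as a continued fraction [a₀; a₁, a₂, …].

Repeatedly divide and take the remainder:
-217 ÷ 29 → quotient -8, remainder 15
29 ÷ 15 → quotient 1, remainder 14
15 ÷ 14 → quotient 1, remainder 1
14 ÷ 1 → quotient 14, remainder 0

[-8; 1, 1, 14]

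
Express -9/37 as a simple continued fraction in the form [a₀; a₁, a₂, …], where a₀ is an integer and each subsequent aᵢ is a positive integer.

-9 ÷ 37 → quotient -1, remainder 28
37 ÷ 28 → quotient 1, remainder 9
28 ÷ 9 → quotient 3, remainder 1
9 ÷ 1 → quotient 9, remainder 0

[-1; 1, 3, 9]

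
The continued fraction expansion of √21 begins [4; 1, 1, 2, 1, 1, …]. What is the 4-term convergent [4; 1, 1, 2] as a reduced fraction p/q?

23/5

a_0 = 4: 4/1
a_1 = 1: 5/1
a_2 = 1: 9/2
a_3 = 2: 23/5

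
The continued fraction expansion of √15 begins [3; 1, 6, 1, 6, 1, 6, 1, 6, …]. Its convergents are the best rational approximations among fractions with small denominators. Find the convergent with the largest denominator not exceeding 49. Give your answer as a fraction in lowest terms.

a_0 = 3: 3/1  (≤ bound)
a_1 = 1: 4/1  (≤ bound)
a_2 = 6: 27/7  (≤ bound)
a_3 = 1: 31/8  (≤ bound)
a_4 = 6: 213/55  (> 49, stop)

31/8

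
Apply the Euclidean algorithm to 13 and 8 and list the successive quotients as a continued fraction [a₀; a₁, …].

Run the Euclidean algorithm, recording each quotient:
⌊13/8⌋ = 1, remainder 5
⌊8/5⌋ = 1, remainder 3
⌊5/3⌋ = 1, remainder 2
⌊3/2⌋ = 1, remainder 1
⌊2/1⌋ = 2, remainder 0

[1; 1, 1, 1, 2]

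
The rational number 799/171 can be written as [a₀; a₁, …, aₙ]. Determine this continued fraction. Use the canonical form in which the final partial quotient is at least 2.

Apply division with remainder until the remainder is 0:
799 ÷ 171 → quotient 4, remainder 115
171 ÷ 115 → quotient 1, remainder 56
115 ÷ 56 → quotient 2, remainder 3
56 ÷ 3 → quotient 18, remainder 2
3 ÷ 2 → quotient 1, remainder 1
2 ÷ 1 → quotient 2, remainder 0

[4; 1, 2, 18, 1, 2]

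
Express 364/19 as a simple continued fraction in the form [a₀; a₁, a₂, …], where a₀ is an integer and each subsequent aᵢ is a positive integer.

[19; 6, 3]

⌊364/19⌋ = 19, remainder 3
⌊19/3⌋ = 6, remainder 1
⌊3/1⌋ = 3, remainder 0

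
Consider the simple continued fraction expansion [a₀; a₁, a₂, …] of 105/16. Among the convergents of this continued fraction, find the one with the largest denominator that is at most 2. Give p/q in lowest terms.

13/2

a_0 = 6: 6/1  (≤ bound)
a_1 = 1: 7/1  (≤ bound)
a_2 = 1: 13/2  (≤ bound)
a_3 = 3: 46/7  (> 2, stop)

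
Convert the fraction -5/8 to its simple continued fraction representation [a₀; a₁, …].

[-1; 2, 1, 2]

Apply division with remainder until the remainder is 0:
⌊-5/8⌋ = -1, remainder 3
⌊8/3⌋ = 2, remainder 2
⌊3/2⌋ = 1, remainder 1
⌊2/1⌋ = 2, remainder 0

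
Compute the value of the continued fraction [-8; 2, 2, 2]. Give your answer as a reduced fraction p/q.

-91/12

a_0 = -8: -8/1
a_1 = 2: -15/2
a_2 = 2: -38/5
a_3 = 2: -91/12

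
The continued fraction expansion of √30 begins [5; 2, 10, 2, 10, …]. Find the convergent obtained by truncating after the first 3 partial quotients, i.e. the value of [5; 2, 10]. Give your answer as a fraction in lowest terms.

Start with 10.
2 + 1/(10/1) = 2 + 1/10 = 21/10
5 + 1/(21/10) = 5 + 10/21 = 115/21

115/21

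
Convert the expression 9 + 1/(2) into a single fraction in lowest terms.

19/2

a_0 = 9: 9/1
a_1 = 2: 19/2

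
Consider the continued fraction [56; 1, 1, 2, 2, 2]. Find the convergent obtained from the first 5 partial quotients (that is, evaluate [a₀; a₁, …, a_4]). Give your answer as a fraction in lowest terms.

679/12

a_0 = 56: 56/1
a_1 = 1: 57/1
a_2 = 1: 113/2
a_3 = 2: 283/5
a_4 = 2: 679/12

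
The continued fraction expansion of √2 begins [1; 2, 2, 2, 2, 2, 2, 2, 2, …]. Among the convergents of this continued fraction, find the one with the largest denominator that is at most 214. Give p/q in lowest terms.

a_0 = 1: 1/1  (≤ bound)
a_1 = 2: 3/2  (≤ bound)
a_2 = 2: 7/5  (≤ bound)
a_3 = 2: 17/12  (≤ bound)
a_4 = 2: 41/29  (≤ bound)
a_5 = 2: 99/70  (≤ bound)
a_6 = 2: 239/169  (≤ bound)
a_7 = 2: 577/408  (> 214, stop)

239/169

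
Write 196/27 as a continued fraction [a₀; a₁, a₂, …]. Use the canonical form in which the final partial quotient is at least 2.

Apply division with remainder until the remainder is 0:
196 = 7·27 + 7, so a_0 = 7
27 = 3·7 + 6, so a_1 = 3
7 = 1·6 + 1, so a_2 = 1
6 = 6·1 + 0, so a_3 = 6

[7; 3, 1, 6]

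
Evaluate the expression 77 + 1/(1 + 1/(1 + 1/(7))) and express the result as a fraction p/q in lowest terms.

a_0 = 77: 77/1
a_1 = 1: 78/1
a_2 = 1: 155/2
a_3 = 7: 1163/15

1163/15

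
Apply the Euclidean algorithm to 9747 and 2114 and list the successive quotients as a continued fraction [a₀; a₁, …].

Apply division with remainder until the remainder is 0:
9747 ÷ 2114 → quotient 4, remainder 1291
2114 ÷ 1291 → quotient 1, remainder 823
1291 ÷ 823 → quotient 1, remainder 468
823 ÷ 468 → quotient 1, remainder 355
468 ÷ 355 → quotient 1, remainder 113
355 ÷ 113 → quotient 3, remainder 16
113 ÷ 16 → quotient 7, remainder 1
16 ÷ 1 → quotient 16, remainder 0

[4; 1, 1, 1, 1, 3, 7, 16]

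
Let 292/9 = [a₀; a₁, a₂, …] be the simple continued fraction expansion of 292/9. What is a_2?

4

Run the Euclidean algorithm, recording each quotient:
292 ÷ 9 → quotient 32, remainder 4
9 ÷ 4 → quotient 2, remainder 1
4 ÷ 1 → quotient 4, remainder 0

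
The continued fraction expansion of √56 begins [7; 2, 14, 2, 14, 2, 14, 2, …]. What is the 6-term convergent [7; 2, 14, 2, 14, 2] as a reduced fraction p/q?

13455/1798

Compute successive convergents:
a_0 = 7: 7/1
a_1 = 2: 15/2
a_2 = 14: 217/29
a_3 = 2: 449/60
a_4 = 14: 6503/869
a_5 = 2: 13455/1798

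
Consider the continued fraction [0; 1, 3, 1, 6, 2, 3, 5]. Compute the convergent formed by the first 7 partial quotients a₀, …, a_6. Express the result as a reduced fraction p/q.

201/253

Use the convergent recurrence hₖ = aₖ·hₖ₋₁ + hₖ₋₂ (and likewise for the denominators kₖ):
a_0 = 0: 0/1
a_1 = 1: 1/1
a_2 = 3: 3/4
a_3 = 1: 4/5
a_4 = 6: 27/34
a_5 = 2: 58/73
a_6 = 3: 201/253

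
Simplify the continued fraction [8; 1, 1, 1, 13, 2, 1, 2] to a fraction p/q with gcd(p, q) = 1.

2918/337

Start with 2.
1 + 1/(2/1) = 1 + 1/2 = 3/2
2 + 1/(3/2) = 2 + 2/3 = 8/3
13 + 1/(8/3) = 13 + 3/8 = 107/8
1 + 1/(107/8) = 1 + 8/107 = 115/107
1 + 1/(115/107) = 1 + 107/115 = 222/115
1 + 1/(222/115) = 1 + 115/222 = 337/222
8 + 1/(337/222) = 8 + 222/337 = 2918/337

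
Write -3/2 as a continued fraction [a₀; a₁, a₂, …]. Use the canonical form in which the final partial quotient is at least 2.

[-2; 2]

-3 = -2·2 + 1, so a_0 = -2
2 = 2·1 + 0, so a_1 = 2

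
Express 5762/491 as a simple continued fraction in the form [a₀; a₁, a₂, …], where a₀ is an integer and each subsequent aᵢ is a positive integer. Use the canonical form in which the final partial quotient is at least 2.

Run the Euclidean algorithm, recording each quotient:
5762 ÷ 491 → quotient 11, remainder 361
491 ÷ 361 → quotient 1, remainder 130
361 ÷ 130 → quotient 2, remainder 101
130 ÷ 101 → quotient 1, remainder 29
101 ÷ 29 → quotient 3, remainder 14
29 ÷ 14 → quotient 2, remainder 1
14 ÷ 1 → quotient 14, remainder 0

[11; 1, 2, 1, 3, 2, 14]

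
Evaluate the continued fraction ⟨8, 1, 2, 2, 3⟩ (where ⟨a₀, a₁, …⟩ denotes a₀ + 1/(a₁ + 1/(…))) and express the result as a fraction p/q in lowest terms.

Start with 3.
2 + 1/(3/1) = 2 + 1/3 = 7/3
2 + 1/(7/3) = 2 + 3/7 = 17/7
1 + 1/(17/7) = 1 + 7/17 = 24/17
8 + 1/(24/17) = 8 + 17/24 = 209/24

209/24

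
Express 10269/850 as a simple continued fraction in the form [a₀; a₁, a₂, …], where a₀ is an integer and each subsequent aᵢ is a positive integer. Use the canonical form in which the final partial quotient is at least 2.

Run the Euclidean algorithm, recording each quotient:
10269 = 12·850 + 69, so a_0 = 12
850 = 12·69 + 22, so a_1 = 12
69 = 3·22 + 3, so a_2 = 3
22 = 7·3 + 1, so a_3 = 7
3 = 3·1 + 0, so a_4 = 3

[12; 12, 3, 7, 3]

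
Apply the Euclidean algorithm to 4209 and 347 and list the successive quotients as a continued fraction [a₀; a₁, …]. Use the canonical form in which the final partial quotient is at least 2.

[12; 7, 1, 2, 2, 6]

4209 ÷ 347 → quotient 12, remainder 45
347 ÷ 45 → quotient 7, remainder 32
45 ÷ 32 → quotient 1, remainder 13
32 ÷ 13 → quotient 2, remainder 6
13 ÷ 6 → quotient 2, remainder 1
6 ÷ 1 → quotient 6, remainder 0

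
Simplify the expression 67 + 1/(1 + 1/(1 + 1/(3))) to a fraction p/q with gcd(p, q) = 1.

Start with 3.
1 + 1/(3/1) = 1 + 1/3 = 4/3
1 + 1/(4/3) = 1 + 3/4 = 7/4
67 + 1/(7/4) = 67 + 4/7 = 473/7

473/7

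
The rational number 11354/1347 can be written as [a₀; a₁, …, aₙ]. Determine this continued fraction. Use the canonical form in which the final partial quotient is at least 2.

[8; 2, 3, 38, 5]

11354 ÷ 1347 → quotient 8, remainder 578
1347 ÷ 578 → quotient 2, remainder 191
578 ÷ 191 → quotient 3, remainder 5
191 ÷ 5 → quotient 38, remainder 1
5 ÷ 1 → quotient 5, remainder 0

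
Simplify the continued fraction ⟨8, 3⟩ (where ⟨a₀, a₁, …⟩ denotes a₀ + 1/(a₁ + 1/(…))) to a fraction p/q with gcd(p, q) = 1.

Start with 3.
8 + 1/(3/1) = 8 + 1/3 = 25/3

25/3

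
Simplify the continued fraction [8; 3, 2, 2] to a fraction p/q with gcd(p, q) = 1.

Build up convergents one term at a time:
a_0 = 8: 8/1
a_1 = 3: 25/3
a_2 = 2: 58/7
a_3 = 2: 141/17

141/17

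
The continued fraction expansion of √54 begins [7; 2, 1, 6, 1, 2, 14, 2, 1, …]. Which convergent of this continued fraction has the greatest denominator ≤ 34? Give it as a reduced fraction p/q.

169/23

a_0 = 7: 7/1  (≤ bound)
a_1 = 2: 15/2  (≤ bound)
a_2 = 1: 22/3  (≤ bound)
a_3 = 6: 147/20  (≤ bound)
a_4 = 1: 169/23  (≤ bound)
a_5 = 2: 485/66  (> 34, stop)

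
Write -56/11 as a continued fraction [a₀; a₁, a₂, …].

⌊-56/11⌋ = -6, remainder 10
⌊11/10⌋ = 1, remainder 1
⌊10/1⌋ = 10, remainder 0

[-6; 1, 10]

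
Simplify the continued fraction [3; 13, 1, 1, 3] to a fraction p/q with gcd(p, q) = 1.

292/95

a_0 = 3: 3/1
a_1 = 13: 40/13
a_2 = 1: 43/14
a_3 = 1: 83/27
a_4 = 3: 292/95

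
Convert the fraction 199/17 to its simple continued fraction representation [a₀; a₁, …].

Run the Euclidean algorithm, recording each quotient:
199 ÷ 17 → quotient 11, remainder 12
17 ÷ 12 → quotient 1, remainder 5
12 ÷ 5 → quotient 2, remainder 2
5 ÷ 2 → quotient 2, remainder 1
2 ÷ 1 → quotient 2, remainder 0

[11; 1, 2, 2, 2]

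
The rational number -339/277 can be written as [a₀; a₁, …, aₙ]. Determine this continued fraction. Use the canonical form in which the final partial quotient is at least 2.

-339 ÷ 277 → quotient -2, remainder 215
277 ÷ 215 → quotient 1, remainder 62
215 ÷ 62 → quotient 3, remainder 29
62 ÷ 29 → quotient 2, remainder 4
29 ÷ 4 → quotient 7, remainder 1
4 ÷ 1 → quotient 4, remainder 0

[-2; 1, 3, 2, 7, 4]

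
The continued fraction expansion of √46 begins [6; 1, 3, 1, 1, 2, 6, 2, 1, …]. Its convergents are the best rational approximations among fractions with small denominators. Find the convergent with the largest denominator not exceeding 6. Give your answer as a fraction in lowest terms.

34/5

a_0 = 6: 6/1  (≤ bound)
a_1 = 1: 7/1  (≤ bound)
a_2 = 3: 27/4  (≤ bound)
a_3 = 1: 34/5  (≤ bound)
a_4 = 1: 61/9  (> 6, stop)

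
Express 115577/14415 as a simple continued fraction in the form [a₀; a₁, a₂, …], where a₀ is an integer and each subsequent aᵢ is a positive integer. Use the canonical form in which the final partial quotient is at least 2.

115577 = 8·14415 + 257, so a_0 = 8
14415 = 56·257 + 23, so a_1 = 56
257 = 11·23 + 4, so a_2 = 11
23 = 5·4 + 3, so a_3 = 5
4 = 1·3 + 1, so a_4 = 1
3 = 3·1 + 0, so a_5 = 3

[8; 56, 11, 5, 1, 3]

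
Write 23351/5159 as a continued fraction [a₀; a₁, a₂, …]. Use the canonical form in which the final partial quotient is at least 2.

23351 = 4·5159 + 2715, so a_0 = 4
5159 = 1·2715 + 2444, so a_1 = 1
2715 = 1·2444 + 271, so a_2 = 1
2444 = 9·271 + 5, so a_3 = 9
271 = 54·5 + 1, so a_4 = 54
5 = 5·1 + 0, so a_5 = 5

[4; 1, 1, 9, 54, 5]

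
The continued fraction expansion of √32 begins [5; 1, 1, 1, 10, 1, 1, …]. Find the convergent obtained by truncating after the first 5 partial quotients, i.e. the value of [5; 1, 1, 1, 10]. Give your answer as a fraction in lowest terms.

181/32

Starting at the tail and folding back:
Start with 10.
1 + 1/(10/1) = 1 + 1/10 = 11/10
1 + 1/(11/10) = 1 + 10/11 = 21/11
1 + 1/(21/11) = 1 + 11/21 = 32/21
5 + 1/(32/21) = 5 + 21/32 = 181/32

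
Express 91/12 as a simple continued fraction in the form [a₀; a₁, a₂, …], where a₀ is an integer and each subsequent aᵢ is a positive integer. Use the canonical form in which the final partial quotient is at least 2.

⌊91/12⌋ = 7, remainder 7
⌊12/7⌋ = 1, remainder 5
⌊7/5⌋ = 1, remainder 2
⌊5/2⌋ = 2, remainder 1
⌊2/1⌋ = 2, remainder 0

[7; 1, 1, 2, 2]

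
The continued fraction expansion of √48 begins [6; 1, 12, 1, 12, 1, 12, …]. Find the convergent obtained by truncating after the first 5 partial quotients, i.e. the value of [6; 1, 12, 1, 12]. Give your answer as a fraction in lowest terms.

Use the convergent recurrence hₖ = aₖ·hₖ₋₁ + hₖ₋₂ (and likewise for the denominators kₖ):
a_0 = 6: 6/1
a_1 = 1: 7/1
a_2 = 12: 90/13
a_3 = 1: 97/14
a_4 = 12: 1254/181

1254/181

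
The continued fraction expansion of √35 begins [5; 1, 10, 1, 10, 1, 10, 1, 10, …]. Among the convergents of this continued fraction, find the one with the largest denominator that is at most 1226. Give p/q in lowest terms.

846/143

List convergents until the denominator exceeds the bound:
a_0 = 5: 5/1  (≤ bound)
a_1 = 1: 6/1  (≤ bound)
a_2 = 10: 65/11  (≤ bound)
a_3 = 1: 71/12  (≤ bound)
a_4 = 10: 775/131  (≤ bound)
a_5 = 1: 846/143  (≤ bound)
a_6 = 10: 9235/1561  (> 1226, stop)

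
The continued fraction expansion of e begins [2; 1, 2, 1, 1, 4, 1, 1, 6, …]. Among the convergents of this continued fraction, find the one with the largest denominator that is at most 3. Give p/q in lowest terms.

8/3

List convergents until the denominator exceeds the bound:
a_0 = 2: 2/1  (≤ bound)
a_1 = 1: 3/1  (≤ bound)
a_2 = 2: 8/3  (≤ bound)
a_3 = 1: 11/4  (> 3, stop)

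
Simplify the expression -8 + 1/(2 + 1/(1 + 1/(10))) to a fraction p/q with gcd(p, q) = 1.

-245/32

a_0 = -8: -8/1
a_1 = 2: -15/2
a_2 = 1: -23/3
a_3 = 10: -245/32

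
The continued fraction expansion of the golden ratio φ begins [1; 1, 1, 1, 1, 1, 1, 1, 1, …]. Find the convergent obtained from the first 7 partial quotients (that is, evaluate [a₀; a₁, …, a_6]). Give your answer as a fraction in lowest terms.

a_0 = 1: 1/1
a_1 = 1: 2/1
a_2 = 1: 3/2
a_3 = 1: 5/3
a_4 = 1: 8/5
a_5 = 1: 13/8
a_6 = 1: 21/13

21/13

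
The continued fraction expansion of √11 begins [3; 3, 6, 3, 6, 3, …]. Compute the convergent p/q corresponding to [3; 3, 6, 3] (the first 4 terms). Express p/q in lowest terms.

a_0 = 3: 3/1
a_1 = 3: 10/3
a_2 = 6: 63/19
a_3 = 3: 199/60

199/60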